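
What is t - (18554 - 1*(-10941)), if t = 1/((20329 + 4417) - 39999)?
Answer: -449887236/15253 ≈ -29495.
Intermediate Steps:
t = -1/15253 (t = 1/(24746 - 39999) = 1/(-15253) = -1/15253 ≈ -6.5561e-5)
t - (18554 - 1*(-10941)) = -1/15253 - (18554 - 1*(-10941)) = -1/15253 - (18554 + 10941) = -1/15253 - 1*29495 = -1/15253 - 29495 = -449887236/15253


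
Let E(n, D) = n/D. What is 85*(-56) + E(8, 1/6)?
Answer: -4712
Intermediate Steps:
85*(-56) + E(8, 1/6) = 85*(-56) + 8/(1/6) = -4760 + 8/(⅙) = -4760 + 8*6 = -4760 + 48 = -4712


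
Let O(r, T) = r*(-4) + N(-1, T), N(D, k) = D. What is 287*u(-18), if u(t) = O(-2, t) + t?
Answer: -3157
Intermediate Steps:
O(r, T) = -1 - 4*r (O(r, T) = r*(-4) - 1 = -4*r - 1 = -1 - 4*r)
u(t) = 7 + t (u(t) = (-1 - 4*(-2)) + t = (-1 + 8) + t = 7 + t)
287*u(-18) = 287*(7 - 18) = 287*(-11) = -3157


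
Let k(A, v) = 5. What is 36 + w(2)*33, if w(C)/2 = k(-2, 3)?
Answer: 366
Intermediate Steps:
w(C) = 10 (w(C) = 2*5 = 10)
36 + w(2)*33 = 36 + 10*33 = 36 + 330 = 366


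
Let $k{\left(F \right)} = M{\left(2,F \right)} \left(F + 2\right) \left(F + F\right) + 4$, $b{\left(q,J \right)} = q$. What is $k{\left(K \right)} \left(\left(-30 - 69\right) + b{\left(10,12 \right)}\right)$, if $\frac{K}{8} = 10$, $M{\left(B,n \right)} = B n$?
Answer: $-186829156$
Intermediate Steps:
$K = 80$ ($K = 8 \cdot 10 = 80$)
$k{\left(F \right)} = 4 + 4 F^{2} \left(2 + F\right)$ ($k{\left(F \right)} = 2 F \left(F + 2\right) \left(F + F\right) + 4 = 2 F \left(2 + F\right) 2 F + 4 = 2 F 2 F \left(2 + F\right) + 4 = 4 F^{2} \left(2 + F\right) + 4 = 4 + 4 F^{2} \left(2 + F\right)$)
$k{\left(K \right)} \left(\left(-30 - 69\right) + b{\left(10,12 \right)}\right) = \left(4 + 4 \cdot 80^{3} + 8 \cdot 80^{2}\right) \left(\left(-30 - 69\right) + 10\right) = \left(4 + 4 \cdot 512000 + 8 \cdot 6400\right) \left(-99 + 10\right) = \left(4 + 2048000 + 51200\right) \left(-89\right) = 2099204 \left(-89\right) = -186829156$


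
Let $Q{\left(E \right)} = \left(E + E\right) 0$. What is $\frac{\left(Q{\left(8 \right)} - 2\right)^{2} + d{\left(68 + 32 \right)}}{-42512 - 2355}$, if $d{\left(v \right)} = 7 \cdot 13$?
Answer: $- \frac{95}{44867} \approx -0.0021174$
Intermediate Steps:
$d{\left(v \right)} = 91$
$Q{\left(E \right)} = 0$ ($Q{\left(E \right)} = 2 E 0 = 0$)
$\frac{\left(Q{\left(8 \right)} - 2\right)^{2} + d{\left(68 + 32 \right)}}{-42512 - 2355} = \frac{\left(0 - 2\right)^{2} + 91}{-42512 - 2355} = \frac{\left(-2\right)^{2} + 91}{-44867} = \left(4 + 91\right) \left(- \frac{1}{44867}\right) = 95 \left(- \frac{1}{44867}\right) = - \frac{95}{44867}$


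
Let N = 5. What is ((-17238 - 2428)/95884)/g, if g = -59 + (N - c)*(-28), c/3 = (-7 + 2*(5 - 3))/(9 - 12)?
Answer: 9833/5513330 ≈ 0.0017835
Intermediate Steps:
c = 3 (c = 3*((-7 + 2*(5 - 3))/(9 - 12)) = 3*((-7 + 2*2)/(-3)) = 3*((-7 + 4)*(-1/3)) = 3*(-3*(-1/3)) = 3*1 = 3)
g = -115 (g = -59 + (5 - 1*3)*(-28) = -59 + (5 - 3)*(-28) = -59 + 2*(-28) = -59 - 56 = -115)
((-17238 - 2428)/95884)/g = ((-17238 - 2428)/95884)/(-115) = -19666*1/95884*(-1/115) = -9833/47942*(-1/115) = 9833/5513330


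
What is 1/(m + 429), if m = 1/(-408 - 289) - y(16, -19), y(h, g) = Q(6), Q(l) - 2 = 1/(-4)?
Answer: 2788/1191169 ≈ 0.0023406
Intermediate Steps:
Q(l) = 7/4 (Q(l) = 2 + 1/(-4) = 2 - ¼ = 7/4)
y(h, g) = 7/4
m = -4883/2788 (m = 1/(-408 - 289) - 1*7/4 = 1/(-697) - 7/4 = -1/697 - 7/4 = -4883/2788 ≈ -1.7514)
1/(m + 429) = 1/(-4883/2788 + 429) = 1/(1191169/2788) = 2788/1191169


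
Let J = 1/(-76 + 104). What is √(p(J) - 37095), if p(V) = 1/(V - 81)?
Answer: I*√190641988931/2267 ≈ 192.6*I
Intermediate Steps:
J = 1/28 ≈ 0.035714
p(V) = 1/(-81 + V)
√(p(J) - 37095) = √(1/(-81 + 1/28) - 37095) = √(1/(-2267/28) - 37095) = √(-28/2267 - 37095) = √(-84094393/2267) = I*√190641988931/2267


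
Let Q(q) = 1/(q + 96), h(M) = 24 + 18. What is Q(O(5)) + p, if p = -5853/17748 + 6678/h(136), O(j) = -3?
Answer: 9700485/61132 ≈ 158.68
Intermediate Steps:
h(M) = 42
Q(q) = 1/(96 + q)
p = 938693/5916 (p = -5853/17748 + 6678/42 = -5853*1/17748 + 6678*(1/42) = -1951/5916 + 159 = 938693/5916 ≈ 158.67)
Q(O(5)) + p = 1/(96 - 3) + 938693/5916 = 1/93 + 938693/5916 = 9700485/61132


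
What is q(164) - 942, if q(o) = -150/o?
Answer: -77319/82 ≈ -942.92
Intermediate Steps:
q(164) - 942 = -150/164 - 942 = -150*1/164 - 942 = -75/82 - 942 = -77319/82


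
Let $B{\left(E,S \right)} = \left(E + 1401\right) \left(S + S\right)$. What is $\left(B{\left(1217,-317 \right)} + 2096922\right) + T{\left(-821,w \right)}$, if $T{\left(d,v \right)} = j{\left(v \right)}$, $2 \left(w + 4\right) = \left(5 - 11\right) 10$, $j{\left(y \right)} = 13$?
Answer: $437123$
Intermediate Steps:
$w = -34$ ($w = -4 + \frac{\left(5 - 11\right) 10}{2} = -4 + \frac{\left(-6\right) 10}{2} = -4 + \frac{1}{2} \left(-60\right) = -4 - 30 = -34$)
$T{\left(d,v \right)} = 13$
$B{\left(E,S \right)} = 2 S \left(1401 + E\right)$ ($B{\left(E,S \right)} = \left(1401 + E\right) 2 S = 2 S \left(1401 + E\right)$)
$\left(B{\left(1217,-317 \right)} + 2096922\right) + T{\left(-821,w \right)} = \left(2 \left(-317\right) \left(1401 + 1217\right) + 2096922\right) + 13 = \left(2 \left(-317\right) 2618 + 2096922\right) + 13 = \left(-1659812 + 2096922\right) + 13 = 437110 + 13 = 437123$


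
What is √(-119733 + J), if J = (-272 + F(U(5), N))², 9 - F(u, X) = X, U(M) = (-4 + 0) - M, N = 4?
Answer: 2*I*√12111 ≈ 220.1*I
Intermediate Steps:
U(M) = -4 - M
F(u, X) = 9 - X
J = 71289 (J = (-272 + (9 - 1*4))² = (-272 + (9 - 4))² = (-272 + 5)² = (-267)² = 71289)
√(-119733 + J) = √(-119733 + 71289) = √(-48444) = 2*I*√12111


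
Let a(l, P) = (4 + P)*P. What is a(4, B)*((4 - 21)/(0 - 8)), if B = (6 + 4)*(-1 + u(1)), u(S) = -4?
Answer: 9775/2 ≈ 4887.5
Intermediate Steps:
B = -50 (B = (6 + 4)*(-1 - 4) = 10*(-5) = -50)
a(l, P) = P*(4 + P)
a(4, B)*((4 - 21)/(0 - 8)) = (-50*(4 - 50))*((4 - 21)/(0 - 8)) = (-50*(-46))*(-17/(-8)) = 2300*(-17*(-⅛)) = 2300*(17/8) = 9775/2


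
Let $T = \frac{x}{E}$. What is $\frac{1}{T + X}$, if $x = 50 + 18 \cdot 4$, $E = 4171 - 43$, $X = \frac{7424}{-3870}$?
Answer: $- \frac{30960}{58477} \approx -0.52944$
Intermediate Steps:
$X = - \frac{3712}{1935}$ ($X = 7424 \left(- \frac{1}{3870}\right) = - \frac{3712}{1935} \approx -1.9183$)
$E = 4128$ ($E = 4171 - 43 = 4128$)
$x = 122$ ($x = 50 + 72 = 122$)
$T = \frac{61}{2064}$ ($T = \frac{122}{4128} = 122 \cdot \frac{1}{4128} = \frac{61}{2064} \approx 0.029554$)
$\frac{1}{T + X} = \frac{1}{\frac{61}{2064} - \frac{3712}{1935}} = \frac{1}{- \frac{58477}{30960}} = - \frac{30960}{58477}$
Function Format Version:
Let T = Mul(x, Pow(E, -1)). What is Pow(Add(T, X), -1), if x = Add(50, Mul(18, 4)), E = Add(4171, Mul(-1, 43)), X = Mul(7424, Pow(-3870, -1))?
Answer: Rational(-30960, 58477) ≈ -0.52944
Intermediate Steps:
X = Rational(-3712, 1935) (X = Mul(7424, Rational(-1, 3870)) = Rational(-3712, 1935) ≈ -1.9183)
E = 4128 (E = Add(4171, -43) = 4128)
x = 122 (x = Add(50, 72) = 122)
T = Rational(61, 2064) (T = Mul(122, Pow(4128, -1)) = Mul(122, Rational(1, 4128)) = Rational(61, 2064) ≈ 0.029554)
Pow(Add(T, X), -1) = Pow(Add(Rational(61, 2064), Rational(-3712, 1935)), -1) = Pow(Rational(-58477, 30960), -1) = Rational(-30960, 58477)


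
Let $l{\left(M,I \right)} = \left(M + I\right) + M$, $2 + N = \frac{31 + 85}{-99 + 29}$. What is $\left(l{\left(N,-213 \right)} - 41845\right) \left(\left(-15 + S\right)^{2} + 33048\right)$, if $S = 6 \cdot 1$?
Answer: $- \frac{48775362894}{35} \approx -1.3936 \cdot 10^{9}$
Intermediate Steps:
$N = - \frac{128}{35}$ ($N = -2 + \frac{31 + 85}{-99 + 29} = -2 + \frac{116}{-70} = -2 + 116 \left(- \frac{1}{70}\right) = -2 - \frac{58}{35} = - \frac{128}{35} \approx -3.6571$)
$l{\left(M,I \right)} = I + 2 M$ ($l{\left(M,I \right)} = \left(I + M\right) + M = I + 2 M$)
$S = 6$
$\left(l{\left(N,-213 \right)} - 41845\right) \left(\left(-15 + S\right)^{2} + 33048\right) = \left(\left(-213 + 2 \left(- \frac{128}{35}\right)\right) - 41845\right) \left(\left(-15 + 6\right)^{2} + 33048\right) = \left(\left(-213 - \frac{256}{35}\right) - 41845\right) \left(\left(-9\right)^{2} + 33048\right) = \left(- \frac{7711}{35} - 41845\right) \left(81 + 33048\right) = \left(- \frac{1472286}{35}\right) 33129 = - \frac{48775362894}{35}$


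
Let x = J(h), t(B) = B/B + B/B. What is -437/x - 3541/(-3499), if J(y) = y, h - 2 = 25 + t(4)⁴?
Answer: -1376800/150457 ≈ -9.1508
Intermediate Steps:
t(B) = 2 (t(B) = 1 + 1 = 2)
h = 43 (h = 2 + (25 + 2⁴) = 2 + (25 + 16) = 2 + 41 = 43)
x = 43
-437/x - 3541/(-3499) = -437/43 - 3541/(-3499) = -437*1/43 - 3541*(-1/3499) = -437/43 + 3541/3499 = -1376800/150457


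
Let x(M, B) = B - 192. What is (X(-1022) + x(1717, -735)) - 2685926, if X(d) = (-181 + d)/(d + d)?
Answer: -5491926329/2044 ≈ -2.6869e+6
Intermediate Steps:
x(M, B) = -192 + B
X(d) = (-181 + d)/(2*d) (X(d) = (-181 + d)/((2*d)) = (-181 + d)*(1/(2*d)) = (-181 + d)/(2*d))
(X(-1022) + x(1717, -735)) - 2685926 = ((½)*(-181 - 1022)/(-1022) + (-192 - 735)) - 2685926 = ((½)*(-1/1022)*(-1203) - 927) - 2685926 = (1203/2044 - 927) - 2685926 = -1893585/2044 - 2685926 = -5491926329/2044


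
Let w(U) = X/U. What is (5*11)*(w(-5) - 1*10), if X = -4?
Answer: -506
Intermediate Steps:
w(U) = -4/U
(5*11)*(w(-5) - 1*10) = (5*11)*(-4/(-5) - 1*10) = 55*(-4*(-⅕) - 10) = 55*(⅘ - 10) = 55*(-46/5) = -506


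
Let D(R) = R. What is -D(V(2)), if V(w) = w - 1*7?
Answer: 5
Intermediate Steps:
V(w) = -7 + w (V(w) = w - 7 = -7 + w)
-D(V(2)) = -(-7 + 2) = -1*(-5) = 5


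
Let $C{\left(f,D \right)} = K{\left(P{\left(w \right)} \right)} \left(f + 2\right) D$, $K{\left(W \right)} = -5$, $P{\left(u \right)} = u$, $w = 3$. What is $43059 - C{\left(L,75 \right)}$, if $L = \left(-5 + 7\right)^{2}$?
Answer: $45309$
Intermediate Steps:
$L = 4$ ($L = 2^{2} = 4$)
$C{\left(f,D \right)} = D \left(-10 - 5 f\right)$ ($C{\left(f,D \right)} = - 5 \left(f + 2\right) D = - 5 \left(2 + f\right) D = \left(-10 - 5 f\right) D = D \left(-10 - 5 f\right)$)
$43059 - C{\left(L,75 \right)} = 43059 - \left(-5\right) 75 \left(2 + 4\right) = 43059 - \left(-5\right) 75 \cdot 6 = 43059 - -2250 = 43059 + 2250 = 45309$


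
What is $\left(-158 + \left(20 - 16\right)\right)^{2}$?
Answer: $23716$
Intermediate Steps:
$\left(-158 + \left(20 - 16\right)\right)^{2} = \left(-158 + 4\right)^{2} = \left(-154\right)^{2} = 23716$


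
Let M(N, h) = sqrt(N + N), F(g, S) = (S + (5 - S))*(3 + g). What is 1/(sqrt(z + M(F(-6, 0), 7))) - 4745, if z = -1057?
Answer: -4745 + 1/sqrt(-1057 + I*sqrt(30)) ≈ -4745.0 - 0.030758*I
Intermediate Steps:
F(g, S) = 15 + 5*g (F(g, S) = 5*(3 + g) = 15 + 5*g)
M(N, h) = sqrt(2)*sqrt(N) (M(N, h) = sqrt(2*N) = sqrt(2)*sqrt(N))
1/(sqrt(z + M(F(-6, 0), 7))) - 4745 = 1/(sqrt(-1057 + sqrt(2)*sqrt(15 + 5*(-6)))) - 4745 = 1/(sqrt(-1057 + sqrt(2)*sqrt(15 - 30))) - 4745 = 1/(sqrt(-1057 + sqrt(2)*sqrt(-15))) - 4745 = 1/(sqrt(-1057 + sqrt(2)*(I*sqrt(15)))) - 4745 = 1/(sqrt(-1057 + I*sqrt(30))) - 4745 = 1/sqrt(-1057 + I*sqrt(30)) - 4745 = -4745 + 1/sqrt(-1057 + I*sqrt(30))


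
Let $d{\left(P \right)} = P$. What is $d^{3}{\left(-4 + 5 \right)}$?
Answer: $1$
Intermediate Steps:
$d^{3}{\left(-4 + 5 \right)} = \left(-4 + 5\right)^{3} = 1^{3} = 1$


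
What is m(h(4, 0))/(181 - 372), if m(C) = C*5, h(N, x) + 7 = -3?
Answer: 50/191 ≈ 0.26178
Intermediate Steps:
h(N, x) = -10 (h(N, x) = -7 - 3 = -10)
m(C) = 5*C
m(h(4, 0))/(181 - 372) = (5*(-10))/(181 - 372) = -50/(-191) = -1/191*(-50) = 50/191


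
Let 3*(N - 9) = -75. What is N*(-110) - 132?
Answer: 1628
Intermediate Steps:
N = -16 (N = 9 + (⅓)*(-75) = 9 - 25 = -16)
N*(-110) - 132 = -16*(-110) - 132 = 1760 - 132 = 1628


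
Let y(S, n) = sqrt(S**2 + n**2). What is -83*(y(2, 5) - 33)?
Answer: 2739 - 83*sqrt(29) ≈ 2292.0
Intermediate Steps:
-83*(y(2, 5) - 33) = -83*(sqrt(2**2 + 5**2) - 33) = -83*(sqrt(4 + 25) - 33) = -83*(sqrt(29) - 33) = -83*(-33 + sqrt(29)) = 2739 - 83*sqrt(29)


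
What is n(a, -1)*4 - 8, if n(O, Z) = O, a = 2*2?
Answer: 8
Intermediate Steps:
a = 4
n(a, -1)*4 - 8 = 4*4 - 8 = 16 - 8 = 8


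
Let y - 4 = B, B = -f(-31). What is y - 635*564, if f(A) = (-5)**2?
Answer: -358161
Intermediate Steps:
f(A) = 25
B = -25 (B = -1*25 = -25)
y = -21 (y = 4 - 25 = -21)
y - 635*564 = -21 - 635*564 = -21 - 358140 = -358161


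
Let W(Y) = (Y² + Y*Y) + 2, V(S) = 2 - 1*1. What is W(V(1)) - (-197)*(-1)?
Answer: -193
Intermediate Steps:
V(S) = 1 (V(S) = 2 - 1 = 1)
W(Y) = 2 + 2*Y² (W(Y) = (Y² + Y²) + 2 = 2*Y² + 2 = 2 + 2*Y²)
W(V(1)) - (-197)*(-1) = (2 + 2*1²) - (-197)*(-1) = (2 + 2*1) - 1*197 = (2 + 2) - 197 = 4 - 197 = -193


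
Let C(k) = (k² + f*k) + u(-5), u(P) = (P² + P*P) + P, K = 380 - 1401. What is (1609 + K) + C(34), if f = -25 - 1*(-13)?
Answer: 1381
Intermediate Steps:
K = -1021
f = -12 (f = -25 + 13 = -12)
u(P) = P + 2*P² (u(P) = (P² + P²) + P = 2*P² + P = P + 2*P²)
C(k) = 45 + k² - 12*k (C(k) = (k² - 12*k) - 5*(1 + 2*(-5)) = (k² - 12*k) - 5*(1 - 10) = (k² - 12*k) - 5*(-9) = (k² - 12*k) + 45 = 45 + k² - 12*k)
(1609 + K) + C(34) = (1609 - 1021) + (45 + 34² - 12*34) = 588 + (45 + 1156 - 408) = 588 + 793 = 1381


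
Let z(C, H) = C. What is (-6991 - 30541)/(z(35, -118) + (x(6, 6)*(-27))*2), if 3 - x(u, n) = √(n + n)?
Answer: -4766564/18863 - 4053456*√3/18863 ≈ -624.89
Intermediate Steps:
x(u, n) = 3 - √2*√n (x(u, n) = 3 - √(n + n) = 3 - √(2*n) = 3 - √2*√n)
(-6991 - 30541)/(z(35, -118) + (x(6, 6)*(-27))*2) = (-6991 - 30541)/(35 + ((3 - √2*√6)*(-27))*2) = -37532/(35 + ((3 - 2*√3)*(-27))*2) = -37532/(35 + (-81 + 54*√3)*2) = -37532/(35 + (-162 + 108*√3)) = -37532/(-127 + 108*√3)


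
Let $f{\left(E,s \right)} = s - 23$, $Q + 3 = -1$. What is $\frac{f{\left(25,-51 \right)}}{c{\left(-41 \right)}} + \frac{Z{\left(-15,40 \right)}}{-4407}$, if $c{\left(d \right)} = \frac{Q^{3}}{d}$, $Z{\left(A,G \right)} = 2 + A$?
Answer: $- \frac{514231}{10848} \approx -47.403$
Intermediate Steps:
$Q = -4$ ($Q = -3 - 1 = -4$)
$f{\left(E,s \right)} = -23 + s$
$c{\left(d \right)} = - \frac{64}{d}$ ($c{\left(d \right)} = \frac{\left(-4\right)^{3}}{d} = - \frac{64}{d}$)
$\frac{f{\left(25,-51 \right)}}{c{\left(-41 \right)}} + \frac{Z{\left(-15,40 \right)}}{-4407} = \frac{-23 - 51}{\left(-64\right) \frac{1}{-41}} + \frac{2 - 15}{-4407} = - \frac{74}{\left(-64\right) \left(- \frac{1}{41}\right)} - - \frac{1}{339} = - \frac{74}{\frac{64}{41}} + \frac{1}{339} = \left(-74\right) \frac{41}{64} + \frac{1}{339} = - \frac{1517}{32} + \frac{1}{339} = - \frac{514231}{10848}$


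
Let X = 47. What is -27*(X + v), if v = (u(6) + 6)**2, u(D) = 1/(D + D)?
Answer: -36291/16 ≈ -2268.2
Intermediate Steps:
u(D) = 1/(2*D)
v = 5329/144 (v = ((1/2)/6 + 6)**2 = ((1/2)*(1/6) + 6)**2 = (1/12 + 6)**2 = (73/12)**2 = 5329/144 ≈ 37.007)
-27*(X + v) = -27*(47 + 5329/144) = -27*12097/144 = -36291/16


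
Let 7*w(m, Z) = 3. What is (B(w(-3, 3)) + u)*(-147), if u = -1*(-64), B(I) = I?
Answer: -9471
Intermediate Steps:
w(m, Z) = 3/7 (w(m, Z) = (1/7)*3 = 3/7)
u = 64
(B(w(-3, 3)) + u)*(-147) = (3/7 + 64)*(-147) = (451/7)*(-147) = -9471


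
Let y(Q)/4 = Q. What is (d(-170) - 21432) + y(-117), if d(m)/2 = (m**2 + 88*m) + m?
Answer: 5640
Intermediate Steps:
d(m) = 2*m**2 + 178*m (d(m) = 2*((m**2 + 88*m) + m) = 2*(m**2 + 89*m) = 2*m**2 + 178*m)
y(Q) = 4*Q
(d(-170) - 21432) + y(-117) = (2*(-170)*(89 - 170) - 21432) + 4*(-117) = (2*(-170)*(-81) - 21432) - 468 = (27540 - 21432) - 468 = 6108 - 468 = 5640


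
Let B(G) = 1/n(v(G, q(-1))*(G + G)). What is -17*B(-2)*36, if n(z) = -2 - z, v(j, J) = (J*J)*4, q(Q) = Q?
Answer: -306/7 ≈ -43.714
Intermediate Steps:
v(j, J) = 4*J² (v(j, J) = J²*4 = 4*J²)
B(G) = 1/(-2 - 8*G) (B(G) = 1/(-2 - 4*(-1)²*(G + G)) = 1/(-2 - 4*1*2*G) = 1/(-2 - 4*2*G) = 1/(-2 - 8*G))
-17*B(-2)*36 = -(-17)/(2 + 8*(-2))*36 = -(-17)/(2 - 16)*36 = -(-17)/(-14)*36 = -(-17)*(-1)/14*36 = -17*1/14*36 = -17/14*36 = -306/7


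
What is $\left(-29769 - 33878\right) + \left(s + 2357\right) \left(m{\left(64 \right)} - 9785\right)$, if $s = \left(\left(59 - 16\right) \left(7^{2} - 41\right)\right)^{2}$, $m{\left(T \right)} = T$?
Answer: $-1173320300$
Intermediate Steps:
$s = 118336$ ($s = \left(43 \left(49 - 41\right)\right)^{2} = \left(43 \cdot 8\right)^{2} = 344^{2} = 118336$)
$\left(-29769 - 33878\right) + \left(s + 2357\right) \left(m{\left(64 \right)} - 9785\right) = \left(-29769 - 33878\right) + \left(118336 + 2357\right) \left(64 - 9785\right) = -63647 + 120693 \left(-9721\right) = -63647 - 1173256653 = -1173320300$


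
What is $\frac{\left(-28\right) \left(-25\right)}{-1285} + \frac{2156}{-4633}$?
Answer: $- \frac{1202712}{1190681} \approx -1.0101$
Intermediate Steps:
$\frac{\left(-28\right) \left(-25\right)}{-1285} + \frac{2156}{-4633} = 700 \left(- \frac{1}{1285}\right) + 2156 \left(- \frac{1}{4633}\right) = - \frac{140}{257} - \frac{2156}{4633} = - \frac{1202712}{1190681}$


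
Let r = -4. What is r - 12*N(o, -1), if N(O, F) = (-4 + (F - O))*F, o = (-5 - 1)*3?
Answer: 152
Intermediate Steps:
o = -18 (o = -6*3 = -18)
N(O, F) = F*(-4 + F - O) (N(O, F) = (-4 + F - O)*F = F*(-4 + F - O))
r - 12*N(o, -1) = -4 - (-12)*(-4 - 1 - 1*(-18)) = -4 - (-12)*(-4 - 1 + 18) = -4 - (-12)*13 = -4 - 12*(-13) = -4 + 156 = 152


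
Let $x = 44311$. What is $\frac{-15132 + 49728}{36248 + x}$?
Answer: $\frac{3844}{8951} \approx 0.42945$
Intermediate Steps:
$\frac{-15132 + 49728}{36248 + x} = \frac{-15132 + 49728}{36248 + 44311} = \frac{34596}{80559} = 34596 \cdot \frac{1}{80559} = \frac{3844}{8951}$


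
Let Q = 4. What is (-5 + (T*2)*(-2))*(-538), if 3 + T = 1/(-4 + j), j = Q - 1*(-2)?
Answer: -2690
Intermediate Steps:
j = 6 (j = 4 - 1*(-2) = 4 + 2 = 6)
T = -5/2 (T = -3 + 1/(-4 + 6) = -3 + 1/2 = -3 + ½ = -5/2 ≈ -2.5000)
(-5 + (T*2)*(-2))*(-538) = (-5 - 5/2*2*(-2))*(-538) = (-5 - 5*(-2))*(-538) = (-5 + 10)*(-538) = 5*(-538) = -2690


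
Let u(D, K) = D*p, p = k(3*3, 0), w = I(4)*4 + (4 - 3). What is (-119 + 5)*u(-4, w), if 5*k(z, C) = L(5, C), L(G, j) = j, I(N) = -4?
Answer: 0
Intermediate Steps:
k(z, C) = C/5
w = -15 (w = -4*4 + (4 - 3) = -16 + 1 = -15)
p = 0 (p = (1/5)*0 = 0)
u(D, K) = 0 (u(D, K) = D*0 = 0)
(-119 + 5)*u(-4, w) = (-119 + 5)*0 = -114*0 = 0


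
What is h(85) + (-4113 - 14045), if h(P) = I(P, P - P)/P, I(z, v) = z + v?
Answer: -18157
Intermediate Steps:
I(z, v) = v + z
h(P) = 1 (h(P) = ((P - P) + P)/P = (0 + P)/P = P/P = 1)
h(85) + (-4113 - 14045) = 1 + (-4113 - 14045) = 1 - 18158 = -18157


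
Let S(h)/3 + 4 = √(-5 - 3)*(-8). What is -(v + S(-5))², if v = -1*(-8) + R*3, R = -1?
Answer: 4559 - 672*I*√2 ≈ 4559.0 - 950.35*I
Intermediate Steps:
v = 5 (v = -1*(-8) - 1*3 = 8 - 3 = 5)
S(h) = -12 - 48*I*√2 (S(h) = -12 + 3*(√(-5 - 3)*(-8)) = -12 + 3*(√(-8)*(-8)) = -12 + 3*((2*I*√2)*(-8)) = -12 + 3*(-16*I*√2) = -12 - 48*I*√2)
-(v + S(-5))² = -(5 + (-12 - 48*I*√2))² = -(-7 - 48*I*√2)²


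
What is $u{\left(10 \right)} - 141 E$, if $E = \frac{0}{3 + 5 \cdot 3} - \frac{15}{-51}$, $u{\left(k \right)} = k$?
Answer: $- \frac{535}{17} \approx -31.471$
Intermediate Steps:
$E = \frac{5}{17}$ ($E = \frac{0}{3 + 15} - - \frac{5}{17} = \frac{0}{18} + \frac{5}{17} = 0 \cdot \frac{1}{18} + \frac{5}{17} = 0 + \frac{5}{17} = \frac{5}{17} \approx 0.29412$)
$u{\left(10 \right)} - 141 E = 10 - \frac{705}{17} = - \frac{535}{17}$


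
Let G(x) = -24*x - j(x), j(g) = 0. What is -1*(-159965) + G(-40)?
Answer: 160925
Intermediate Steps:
G(x) = -24*x (G(x) = -24*x - 1*0 = -24*x + 0 = -24*x)
-1*(-159965) + G(-40) = -1*(-159965) - 24*(-40) = 159965 + 960 = 160925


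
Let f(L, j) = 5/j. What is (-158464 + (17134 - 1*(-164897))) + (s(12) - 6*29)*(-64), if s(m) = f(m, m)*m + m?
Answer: 33615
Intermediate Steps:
s(m) = 5 + m (s(m) = (5/m)*m + m = 5 + m)
(-158464 + (17134 - 1*(-164897))) + (s(12) - 6*29)*(-64) = (-158464 + (17134 - 1*(-164897))) + ((5 + 12) - 6*29)*(-64) = (-158464 + (17134 + 164897)) + (17 - 174)*(-64) = (-158464 + 182031) - 157*(-64) = 23567 + 10048 = 33615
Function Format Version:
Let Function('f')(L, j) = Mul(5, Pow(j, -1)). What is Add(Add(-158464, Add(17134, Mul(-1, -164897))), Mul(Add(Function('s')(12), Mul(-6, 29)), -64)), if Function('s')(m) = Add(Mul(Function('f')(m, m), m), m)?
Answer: 33615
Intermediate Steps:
Function('s')(m) = Add(5, m) (Function('s')(m) = Add(Mul(Mul(5, Pow(m, -1)), m), m) = Add(5, m))
Add(Add(-158464, Add(17134, Mul(-1, -164897))), Mul(Add(Function('s')(12), Mul(-6, 29)), -64)) = Add(Add(-158464, Add(17134, Mul(-1, -164897))), Mul(Add(Add(5, 12), Mul(-6, 29)), -64)) = Add(Add(-158464, Add(17134, 164897)), Mul(Add(17, -174), -64)) = Add(Add(-158464, 182031), Mul(-157, -64)) = Add(23567, 10048) = 33615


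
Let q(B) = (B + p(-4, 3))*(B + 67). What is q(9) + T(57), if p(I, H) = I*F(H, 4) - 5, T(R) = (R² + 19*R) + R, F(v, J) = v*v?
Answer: 1957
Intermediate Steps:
F(v, J) = v²
T(R) = R² + 20*R
p(I, H) = -5 + I*H² (p(I, H) = I*H² - 5 = -5 + I*H²)
q(B) = (-41 + B)*(67 + B) (q(B) = (B + (-5 - 4*3²))*(B + 67) = (B + (-5 - 4*9))*(67 + B) = (B + (-5 - 36))*(67 + B) = (B - 41)*(67 + B) = (-41 + B)*(67 + B))
q(9) + T(57) = (-2747 + 9² + 26*9) + 57*(20 + 57) = (-2747 + 81 + 234) + 57*77 = -2432 + 4389 = 1957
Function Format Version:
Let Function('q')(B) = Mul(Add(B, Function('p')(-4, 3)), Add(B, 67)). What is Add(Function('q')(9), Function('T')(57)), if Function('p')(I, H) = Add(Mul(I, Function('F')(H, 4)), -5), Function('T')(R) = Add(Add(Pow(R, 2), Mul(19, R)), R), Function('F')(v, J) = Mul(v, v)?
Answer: 1957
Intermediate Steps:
Function('F')(v, J) = Pow(v, 2)
Function('T')(R) = Add(Pow(R, 2), Mul(20, R))
Function('p')(I, H) = Add(-5, Mul(I, Pow(H, 2))) (Function('p')(I, H) = Add(Mul(I, Pow(H, 2)), -5) = Add(-5, Mul(I, Pow(H, 2))))
Function('q')(B) = Mul(Add(-41, B), Add(67, B)) (Function('q')(B) = Mul(Add(B, Add(-5, Mul(-4, Pow(3, 2)))), Add(B, 67)) = Mul(Add(B, Add(-5, Mul(-4, 9))), Add(67, B)) = Mul(Add(B, Add(-5, -36)), Add(67, B)) = Mul(Add(B, -41), Add(67, B)) = Mul(Add(-41, B), Add(67, B)))
Add(Function('q')(9), Function('T')(57)) = Add(Add(-2747, Pow(9, 2), Mul(26, 9)), Mul(57, Add(20, 57))) = Add(Add(-2747, 81, 234), Mul(57, 77)) = Add(-2432, 4389) = 1957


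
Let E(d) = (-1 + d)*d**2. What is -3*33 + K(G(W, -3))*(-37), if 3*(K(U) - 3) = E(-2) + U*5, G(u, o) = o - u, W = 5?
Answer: 1294/3 ≈ 431.33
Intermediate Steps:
E(d) = d**2*(-1 + d)
K(U) = -1 + 5*U/3 (K(U) = 3 + ((-2)**2*(-1 - 2) + U*5)/3 = 3 + (4*(-3) + 5*U)/3 = 3 + (-12 + 5*U)/3 = 3 + (-4 + 5*U/3) = -1 + 5*U/3)
-3*33 + K(G(W, -3))*(-37) = -3*33 + (-1 + 5*(-3 - 1*5)/3)*(-37) = -99 + (-1 + 5*(-3 - 5)/3)*(-37) = -99 + (-1 + (5/3)*(-8))*(-37) = -99 + (-1 - 40/3)*(-37) = -99 - 43/3*(-37) = -99 + 1591/3 = 1294/3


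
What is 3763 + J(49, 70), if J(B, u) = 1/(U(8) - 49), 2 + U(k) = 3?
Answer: 180623/48 ≈ 3763.0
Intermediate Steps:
U(k) = 1 (U(k) = -2 + 3 = 1)
J(B, u) = -1/48 (J(B, u) = 1/(1 - 49) = 1/(-48) = -1/48)
3763 + J(49, 70) = 3763 - 1/48 = 180623/48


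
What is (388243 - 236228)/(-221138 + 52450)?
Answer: -152015/168688 ≈ -0.90116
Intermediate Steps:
(388243 - 236228)/(-221138 + 52450) = 152015/(-168688) = 152015*(-1/168688) = -152015/168688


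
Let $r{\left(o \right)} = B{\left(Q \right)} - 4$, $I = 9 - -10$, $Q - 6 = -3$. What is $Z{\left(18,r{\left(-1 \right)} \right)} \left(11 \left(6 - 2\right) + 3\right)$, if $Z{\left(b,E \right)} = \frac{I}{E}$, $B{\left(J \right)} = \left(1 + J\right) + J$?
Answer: $\frac{893}{3} \approx 297.67$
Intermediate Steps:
$Q = 3$ ($Q = 6 - 3 = 3$)
$B{\left(J \right)} = 1 + 2 J$
$I = 19$ ($I = 9 + 10 = 19$)
$r{\left(o \right)} = 3$ ($r{\left(o \right)} = \left(1 + 2 \cdot 3\right) - 4 = \left(1 + 6\right) - 4 = 7 - 4 = 3$)
$Z{\left(b,E \right)} = \frac{19}{E}$
$Z{\left(18,r{\left(-1 \right)} \right)} \left(11 \left(6 - 2\right) + 3\right) = \frac{19}{3} \left(11 \left(6 - 2\right) + 3\right) = 19 \cdot \frac{1}{3} \left(11 \left(6 - 2\right) + 3\right) = \frac{19 \left(11 \cdot 4 + 3\right)}{3} = \frac{19 \left(44 + 3\right)}{3} = \frac{19}{3} \cdot 47 = \frac{893}{3}$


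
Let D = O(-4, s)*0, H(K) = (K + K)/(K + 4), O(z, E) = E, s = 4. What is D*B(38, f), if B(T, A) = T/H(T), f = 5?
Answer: 0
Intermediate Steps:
H(K) = 2*K/(4 + K) (H(K) = (2*K)/(4 + K) = 2*K/(4 + K))
B(T, A) = 2 + T/2 (B(T, A) = T/((2*T/(4 + T))) = T*((4 + T)/(2*T)) = 2 + T/2)
D = 0 (D = 4*0 = 0)
D*B(38, f) = 0*(2 + (½)*38) = 0*(2 + 19) = 0*21 = 0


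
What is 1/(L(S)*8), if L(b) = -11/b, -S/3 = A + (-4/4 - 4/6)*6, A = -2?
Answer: -9/22 ≈ -0.40909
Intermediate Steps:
S = 36 (S = -3*(-2 + (-4/4 - 4/6)*6) = -3*(-2 + (-4*¼ - 4*⅙)*6) = -3*(-2 + (-1 - ⅔)*6) = -3*(-2 - 5/3*6) = -3*(-2 - 10) = -3*(-12) = 36)
1/(L(S)*8) = 1/(-11/36*8) = 1/(-22/9) = -9/22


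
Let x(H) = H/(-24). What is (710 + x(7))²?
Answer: 290123089/576 ≈ 5.0369e+5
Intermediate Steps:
x(H) = -H/24 (x(H) = H*(-1/24) = -H/24)
(710 + x(7))² = (710 - 1/24*7)² = (710 - 7/24)² = (17033/24)² = 290123089/576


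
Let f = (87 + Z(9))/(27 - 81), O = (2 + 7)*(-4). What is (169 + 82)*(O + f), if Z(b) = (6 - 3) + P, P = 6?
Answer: -85340/9 ≈ -9482.2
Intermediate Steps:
Z(b) = 9 (Z(b) = (6 - 3) + 6 = 3 + 6 = 9)
O = -36 (O = 9*(-4) = -36)
f = -16/9 (f = (87 + 9)/(27 - 81) = 96/(-54) = 96*(-1/54) = -16/9 ≈ -1.7778)
(169 + 82)*(O + f) = (169 + 82)*(-36 - 16/9) = 251*(-340/9) = -85340/9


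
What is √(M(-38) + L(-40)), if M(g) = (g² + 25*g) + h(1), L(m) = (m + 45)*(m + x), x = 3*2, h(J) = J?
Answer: 5*√13 ≈ 18.028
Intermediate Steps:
x = 6
L(m) = (6 + m)*(45 + m) (L(m) = (m + 45)*(m + 6) = (45 + m)*(6 + m) = (6 + m)*(45 + m))
M(g) = 1 + g² + 25*g (M(g) = (g² + 25*g) + 1 = 1 + g² + 25*g)
√(M(-38) + L(-40)) = √((1 + (-38)² + 25*(-38)) + (270 + (-40)² + 51*(-40))) = √((1 + 1444 - 950) + (270 + 1600 - 2040)) = √(495 - 170) = √325 = 5*√13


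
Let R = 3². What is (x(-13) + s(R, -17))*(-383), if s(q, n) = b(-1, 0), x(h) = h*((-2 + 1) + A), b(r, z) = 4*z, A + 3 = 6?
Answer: 9958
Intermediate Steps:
A = 3 (A = -3 + 6 = 3)
R = 9
x(h) = 2*h (x(h) = h*((-2 + 1) + 3) = h*(-1 + 3) = h*2 = 2*h)
s(q, n) = 0 (s(q, n) = 4*0 = 0)
(x(-13) + s(R, -17))*(-383) = (2*(-13) + 0)*(-383) = (-26 + 0)*(-383) = -26*(-383) = 9958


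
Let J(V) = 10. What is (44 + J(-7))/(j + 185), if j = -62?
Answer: 18/41 ≈ 0.43902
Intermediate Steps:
(44 + J(-7))/(j + 185) = (44 + 10)/(-62 + 185) = 54/123 = 54*(1/123) = 18/41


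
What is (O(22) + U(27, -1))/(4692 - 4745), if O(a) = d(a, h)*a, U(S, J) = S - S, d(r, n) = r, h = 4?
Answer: -484/53 ≈ -9.1321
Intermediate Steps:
U(S, J) = 0
O(a) = a**2 (O(a) = a*a = a**2)
(O(22) + U(27, -1))/(4692 - 4745) = (22**2 + 0)/(4692 - 4745) = (484 + 0)/(-53) = 484*(-1/53) = -484/53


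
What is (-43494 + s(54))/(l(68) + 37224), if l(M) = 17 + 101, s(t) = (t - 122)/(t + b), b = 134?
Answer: -2044235/1755074 ≈ -1.1648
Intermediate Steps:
s(t) = (-122 + t)/(134 + t) (s(t) = (t - 122)/(t + 134) = (-122 + t)/(134 + t))
l(M) = 118
(-43494 + s(54))/(l(68) + 37224) = (-43494 + (-122 + 54)/(134 + 54))/(118 + 37224) = (-43494 - 68/188)/37342 = (-43494 + (1/188)*(-68))*(1/37342) = (-43494 - 17/47)*(1/37342) = -2044235/47*1/37342 = -2044235/1755074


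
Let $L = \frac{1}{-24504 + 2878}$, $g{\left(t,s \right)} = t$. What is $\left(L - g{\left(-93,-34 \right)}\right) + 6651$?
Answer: $\frac{145845743}{21626} \approx 6744.0$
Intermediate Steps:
$L = - \frac{1}{21626}$ ($L = \frac{1}{-21626} = - \frac{1}{21626} \approx -4.6241 \cdot 10^{-5}$)
$\left(L - g{\left(-93,-34 \right)}\right) + 6651 = \left(- \frac{1}{21626} - -93\right) + 6651 = \left(- \frac{1}{21626} + 93\right) + 6651 = \frac{2011217}{21626} + 6651 = \frac{145845743}{21626}$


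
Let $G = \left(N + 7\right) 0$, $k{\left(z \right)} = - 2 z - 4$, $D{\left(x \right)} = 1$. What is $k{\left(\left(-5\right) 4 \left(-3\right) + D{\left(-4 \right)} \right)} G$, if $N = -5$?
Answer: $0$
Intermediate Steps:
$k{\left(z \right)} = -4 - 2 z$
$G = 0$ ($G = \left(-5 + 7\right) 0 = 2 \cdot 0 = 0$)
$k{\left(\left(-5\right) 4 \left(-3\right) + D{\left(-4 \right)} \right)} G = \left(-4 - 2 \left(\left(-5\right) 4 \left(-3\right) + 1\right)\right) 0 = \left(-4 - 2 \left(\left(-20\right) \left(-3\right) + 1\right)\right) 0 = \left(-4 - 2 \left(60 + 1\right)\right) 0 = \left(-4 - 122\right) 0 = \left(-126\right) 0 = 0$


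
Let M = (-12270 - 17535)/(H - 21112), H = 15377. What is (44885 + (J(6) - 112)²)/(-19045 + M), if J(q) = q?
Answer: -64370787/21838654 ≈ -2.9476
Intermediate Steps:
M = 5961/1147 (M = (-12270 - 17535)/(15377 - 21112) = -29805/(-5735) = -29805*(-1/5735) = 5961/1147 ≈ 5.1970)
(44885 + (J(6) - 112)²)/(-19045 + M) = (44885 + (6 - 112)²)/(-19045 + 5961/1147) = (44885 + (-106)²)/(-21838654/1147) = (44885 + 11236)*(-1147/21838654) = 56121*(-1147/21838654) = -64370787/21838654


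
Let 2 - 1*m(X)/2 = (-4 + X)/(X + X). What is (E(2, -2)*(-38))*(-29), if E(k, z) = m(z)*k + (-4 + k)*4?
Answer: -6612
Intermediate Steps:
m(X) = 4 - (-4 + X)/X (m(X) = 4 - 2*(-4 + X)/(X + X) = 4 - 2*(-4 + X)/(2*X) = 4 - 2*(-4 + X)*1/(2*X) = 4 - (-4 + X)/X)
E(k, z) = -16 + 4*k + k*(3 + 4/z) (E(k, z) = (3 + 4/z)*k + (-4 + k)*4 = k*(3 + 4/z) + (-16 + 4*k) = -16 + 4*k + k*(3 + 4/z))
(E(2, -2)*(-38))*(-29) = ((-16 + 7*2 + 4*2/(-2))*(-38))*(-29) = ((-16 + 14 + 4*2*(-½))*(-38))*(-29) = ((-16 + 14 - 4)*(-38))*(-29) = -6*(-38)*(-29) = 228*(-29) = -6612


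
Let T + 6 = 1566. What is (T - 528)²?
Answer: 1065024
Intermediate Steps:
T = 1560 (T = -6 + 1566 = 1560)
(T - 528)² = (1560 - 528)² = 1032² = 1065024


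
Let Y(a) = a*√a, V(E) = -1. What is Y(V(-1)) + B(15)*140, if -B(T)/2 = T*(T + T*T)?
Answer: -1008000 - I ≈ -1.008e+6 - 1.0*I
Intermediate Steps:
B(T) = -2*T*(T + T²) (B(T) = -2*T*(T + T*T) = -2*T*(T + T²))
Y(a) = a^(3/2)
Y(V(-1)) + B(15)*140 = (-1)^(3/2) + (2*15²*(-1 - 1*15))*140 = -I + (2*225*(-1 - 15))*140 = -I + (2*225*(-16))*140 = -I - 7200*140 = -I - 1008000 = -1008000 - I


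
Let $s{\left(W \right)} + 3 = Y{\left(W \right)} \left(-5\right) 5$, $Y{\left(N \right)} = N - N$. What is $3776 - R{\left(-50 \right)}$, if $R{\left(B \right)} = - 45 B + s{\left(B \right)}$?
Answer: $1529$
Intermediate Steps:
$Y{\left(N \right)} = 0$
$s{\left(W \right)} = -3$ ($s{\left(W \right)} = -3 + 0 \left(-5\right) 5 = -3 + 0 \cdot 5 = -3 + 0 = -3$)
$R{\left(B \right)} = -3 - 45 B$ ($R{\left(B \right)} = - 45 B - 3 = -3 - 45 B$)
$3776 - R{\left(-50 \right)} = 3776 - \left(-3 - -2250\right) = 3776 - \left(-3 + 2250\right) = 3776 - 2247 = 1529$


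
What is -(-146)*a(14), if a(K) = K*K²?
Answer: 400624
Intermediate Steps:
a(K) = K³
-(-146)*a(14) = -(-146)*14³ = -(-146)*2744 = -146*(-2744) = 400624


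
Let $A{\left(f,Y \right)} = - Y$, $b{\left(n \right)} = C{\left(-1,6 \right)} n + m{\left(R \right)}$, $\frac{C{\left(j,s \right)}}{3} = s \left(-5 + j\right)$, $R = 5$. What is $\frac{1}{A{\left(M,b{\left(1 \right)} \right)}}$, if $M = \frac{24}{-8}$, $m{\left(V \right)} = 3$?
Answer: $\frac{1}{105} \approx 0.0095238$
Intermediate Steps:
$C{\left(j,s \right)} = 3 s \left(-5 + j\right)$
$M = -3$ ($M = 24 \left(- \frac{1}{8}\right) = -3$)
$b{\left(n \right)} = 3 - 108 n$ ($b{\left(n \right)} = 3 \cdot 6 \left(-5 - 1\right) n + 3 = 3 \cdot 6 \left(-6\right) n + 3 = - 108 n + 3 = 3 - 108 n$)
$\frac{1}{A{\left(M,b{\left(1 \right)} \right)}} = \frac{1}{\left(-1\right) \left(3 - 108\right)} = \frac{1}{\left(-1\right) \left(-105\right)} = \frac{1}{105}$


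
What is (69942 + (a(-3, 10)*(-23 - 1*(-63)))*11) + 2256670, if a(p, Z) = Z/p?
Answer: 6975436/3 ≈ 2.3251e+6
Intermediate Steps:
(69942 + (a(-3, 10)*(-23 - 1*(-63)))*11) + 2256670 = (69942 + ((10/(-3))*(-23 - 1*(-63)))*11) + 2256670 = (69942 + ((10*(-⅓))*(-23 + 63))*11) + 2256670 = (69942 - 10/3*40*11) + 2256670 = (69942 - 400/3*11) + 2256670 = (69942 - 4400/3) + 2256670 = 205426/3 + 2256670 = 6975436/3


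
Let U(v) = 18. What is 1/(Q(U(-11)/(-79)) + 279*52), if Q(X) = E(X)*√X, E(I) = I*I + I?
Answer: 1240053728797/17990699497989678 + 380701*I*√158/11993799665326452 ≈ 6.8928e-5 + 3.9898e-10*I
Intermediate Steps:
E(I) = I + I² (E(I) = I² + I = I + I²)
Q(X) = X^(3/2)*(1 + X) (Q(X) = (X*(1 + X))*√X = X^(3/2)*(1 + X))
1/(Q(U(-11)/(-79)) + 279*52) = 1/((18/(-79))^(3/2)*(1 + 18/(-79)) + 279*52) = 1/((18*(-1/79))^(3/2)*(1 + 18*(-1/79)) + 14508) = 1/((-18/79)^(3/2)*(1 - 18/79) + 14508) = 1/(-54*I*√158/6241*(61/79) + 14508) = 1/(-3294*I*√158/493039 + 14508) = 1/(14508 - 3294*I*√158/493039)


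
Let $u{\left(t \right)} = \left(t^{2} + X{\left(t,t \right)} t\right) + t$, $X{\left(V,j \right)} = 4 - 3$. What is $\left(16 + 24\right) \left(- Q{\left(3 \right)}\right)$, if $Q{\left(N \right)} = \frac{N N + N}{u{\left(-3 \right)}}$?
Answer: $-160$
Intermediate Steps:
$X{\left(V,j \right)} = 1$
$u{\left(t \right)} = t^{2} + 2 t$ ($u{\left(t \right)} = \left(t^{2} + 1 t\right) + t = \left(t^{2} + t\right) + t = \left(t + t^{2}\right) + t = t^{2} + 2 t$)
$Q{\left(N \right)} = \frac{N}{3} + \frac{N^{2}}{3}$ ($Q{\left(N \right)} = \frac{N N + N}{\left(-3\right) \left(2 - 3\right)} = \frac{N^{2} + N}{\left(-3\right) \left(-1\right)} = \frac{N + N^{2}}{3} = \left(N + N^{2}\right) \frac{1}{3} = \frac{N}{3} + \frac{N^{2}}{3}$)
$\left(16 + 24\right) \left(- Q{\left(3 \right)}\right) = \left(16 + 24\right) \left(- \frac{3 \left(1 + 3\right)}{3}\right) = 40 \left(- \frac{3 \cdot 4}{3}\right) = 40 \left(\left(-1\right) 4\right) = 40 \left(-4\right) = -160$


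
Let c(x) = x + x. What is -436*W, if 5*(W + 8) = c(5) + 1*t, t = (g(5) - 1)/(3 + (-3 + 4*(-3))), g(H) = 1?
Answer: 2616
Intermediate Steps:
t = 0 (t = (1 - 1)/(3 + (-3 + 4*(-3))) = 0/(3 + (-3 - 12)) = 0/(3 - 15) = 0/(-12) = 0*(-1/12) = 0)
c(x) = 2*x
W = -6 (W = -8 + (2*5 + 1*0)/5 = -8 + (10 + 0)/5 = -8 + (⅕)*10 = -8 + 2 = -6)
-436*W = -436*(-6) = 2616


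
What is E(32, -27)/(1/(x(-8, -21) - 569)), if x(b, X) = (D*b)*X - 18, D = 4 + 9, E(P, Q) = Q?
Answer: -43119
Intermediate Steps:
D = 13
x(b, X) = -18 + 13*X*b (x(b, X) = (13*b)*X - 18 = 13*X*b - 18 = -18 + 13*X*b)
E(32, -27)/(1/(x(-8, -21) - 569)) = -(-15849 + 351*(-21)*(-8)) = -27/(1/((-18 + 2184) - 569)) = -27/(1/(2166 - 569)) = -27/(1/1597) = -27/1/1597 = -27*1597 = -43119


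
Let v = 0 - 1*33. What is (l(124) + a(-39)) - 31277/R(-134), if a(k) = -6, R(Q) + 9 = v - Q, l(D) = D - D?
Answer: -31829/92 ≈ -345.97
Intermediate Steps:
v = -33 (v = 0 - 33 = -33)
l(D) = 0
R(Q) = -42 - Q (R(Q) = -9 + (-33 - Q) = -42 - Q)
(l(124) + a(-39)) - 31277/R(-134) = (0 - 6) - 31277/(-42 - 1*(-134)) = -6 - 31277/(-42 + 134) = -6 - 31277/92 = -31829/92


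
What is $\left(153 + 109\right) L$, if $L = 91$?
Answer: $23842$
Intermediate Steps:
$\left(153 + 109\right) L = \left(153 + 109\right) 91 = 262 \cdot 91 = 23842$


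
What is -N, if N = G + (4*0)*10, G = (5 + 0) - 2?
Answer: -3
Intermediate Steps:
G = 3 (G = 5 - 2 = 3)
N = 3 (N = 3 + (4*0)*10 = 3 + 0*10 = 3 + 0 = 3)
-N = -1*3 = -3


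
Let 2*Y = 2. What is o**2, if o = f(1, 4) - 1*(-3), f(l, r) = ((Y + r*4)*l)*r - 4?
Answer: 4489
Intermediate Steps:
Y = 1 (Y = (1/2)*2 = 1)
f(l, r) = -4 + l*r*(1 + 4*r) (f(l, r) = ((1 + r*4)*l)*r - 4 = ((1 + 4*r)*l)*r - 4 = (l*(1 + 4*r))*r - 4 = l*r*(1 + 4*r) - 4 = -4 + l*r*(1 + 4*r))
o = 67 (o = (-4 + 1*4 + 4*1*4**2) - 1*(-3) = (-4 + 4 + 4*1*16) + 3 = (-4 + 4 + 64) + 3 = 64 + 3 = 67)
o**2 = 67**2 = 4489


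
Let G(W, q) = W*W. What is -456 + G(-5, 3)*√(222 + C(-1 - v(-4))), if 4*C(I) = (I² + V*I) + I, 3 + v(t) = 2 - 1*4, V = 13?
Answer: -456 + 100*√15 ≈ -68.702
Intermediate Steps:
v(t) = -5 (v(t) = -3 + (2 - 1*4) = -3 + (2 - 4) = -3 - 2 = -5)
C(I) = I²/4 + 7*I/2 (C(I) = ((I² + 13*I) + I)/4 = (I² + 14*I)/4 = I²/4 + 7*I/2)
G(W, q) = W²
-456 + G(-5, 3)*√(222 + C(-1 - v(-4))) = -456 + (-5)²*√(222 + (-1 - 1*(-5))*(14 + (-1 - 1*(-5)))/4) = -456 + 25*√(222 + (-1 + 5)*(14 + (-1 + 5))/4) = -456 + 25*√(222 + (¼)*4*(14 + 4)) = -456 + 25*√(222 + (¼)*4*18) = -456 + 25*√(222 + 18) = -456 + 25*√240 = -456 + 25*(4*√15) = -456 + 100*√15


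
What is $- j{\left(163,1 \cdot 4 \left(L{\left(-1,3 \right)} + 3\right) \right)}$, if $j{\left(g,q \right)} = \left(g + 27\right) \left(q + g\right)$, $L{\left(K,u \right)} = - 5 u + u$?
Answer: $-24130$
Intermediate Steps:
$L{\left(K,u \right)} = - 4 u$
$j{\left(g,q \right)} = \left(27 + g\right) \left(g + q\right)$
$- j{\left(163,1 \cdot 4 \left(L{\left(-1,3 \right)} + 3\right) \right)} = - (163^{2} + 27 \cdot 163 + 27 \cdot 1 \cdot 4 \left(\left(-4\right) 3 + 3\right) + 163 \cdot 1 \cdot 4 \left(\left(-4\right) 3 + 3\right)) = - (26569 + 4401 + 27 \cdot 1 \cdot 4 \left(-12 + 3\right) + 163 \cdot 1 \cdot 4 \left(-12 + 3\right)) = - (26569 + 4401 + 27 \cdot 1 \cdot 4 \left(-9\right) + 163 \cdot 1 \cdot 4 \left(-9\right)) = - (26569 + 4401 + 27 \cdot 1 \left(-36\right) + 163 \cdot 1 \left(-36\right)) = - (26569 + 4401 + 27 \left(-36\right) + 163 \left(-36\right)) = - (26569 + 4401 - 972 - 5868) = \left(-1\right) 24130 = -24130$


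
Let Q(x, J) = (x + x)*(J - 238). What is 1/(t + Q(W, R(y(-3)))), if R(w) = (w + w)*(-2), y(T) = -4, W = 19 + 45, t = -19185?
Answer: -1/47601 ≈ -2.1008e-5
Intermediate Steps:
W = 64
R(w) = -4*w (R(w) = (2*w)*(-2) = -4*w)
Q(x, J) = 2*x*(-238 + J) (Q(x, J) = (2*x)*(-238 + J) = 2*x*(-238 + J))
1/(t + Q(W, R(y(-3)))) = 1/(-19185 + 2*64*(-238 - 4*(-4))) = 1/(-19185 + 2*64*(-238 + 16)) = 1/(-19185 + 2*64*(-222)) = 1/(-19185 - 28416) = 1/(-47601) = -1/47601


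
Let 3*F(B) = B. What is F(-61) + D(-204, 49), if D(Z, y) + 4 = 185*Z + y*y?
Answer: -106090/3 ≈ -35363.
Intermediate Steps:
F(B) = B/3
D(Z, y) = -4 + y² + 185*Z (D(Z, y) = -4 + (185*Z + y*y) = -4 + (185*Z + y²) = -4 + (y² + 185*Z) = -4 + y² + 185*Z)
F(-61) + D(-204, 49) = (⅓)*(-61) + (-4 + 49² + 185*(-204)) = -61/3 + (-4 + 2401 - 37740) = -61/3 - 35343 = -106090/3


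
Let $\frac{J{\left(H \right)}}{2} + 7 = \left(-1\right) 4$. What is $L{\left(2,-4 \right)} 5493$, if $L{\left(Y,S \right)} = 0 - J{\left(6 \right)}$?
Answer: $120846$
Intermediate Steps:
$J{\left(H \right)} = -22$ ($J{\left(H \right)} = -14 + 2 \left(\left(-1\right) 4\right) = -14 + 2 \left(-4\right) = -14 - 8 = -22$)
$L{\left(Y,S \right)} = 22$ ($L{\left(Y,S \right)} = 0 - -22 = 0 + 22 = 22$)
$L{\left(2,-4 \right)} 5493 = 22 \cdot 5493 = 120846$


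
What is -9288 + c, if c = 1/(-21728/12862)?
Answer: -100911263/10864 ≈ -9288.6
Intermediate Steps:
c = -6431/10864 (c = 1/(-21728*1/12862) = 1/(-10864/6431) = -6431/10864 ≈ -0.59196)
-9288 + c = -9288 - 6431/10864 = -100911263/10864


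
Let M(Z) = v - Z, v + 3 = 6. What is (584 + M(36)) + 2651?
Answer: 3202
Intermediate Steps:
v = 3 (v = -3 + 6 = 3)
M(Z) = 3 - Z
(584 + M(36)) + 2651 = (584 + (3 - 1*36)) + 2651 = (584 + (3 - 36)) + 2651 = (584 - 33) + 2651 = 551 + 2651 = 3202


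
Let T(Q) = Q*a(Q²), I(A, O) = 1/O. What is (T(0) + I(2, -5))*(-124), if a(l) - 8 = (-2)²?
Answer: 124/5 ≈ 24.800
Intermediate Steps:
a(l) = 12 (a(l) = 8 + (-2)² = 8 + 4 = 12)
T(Q) = 12*Q (T(Q) = Q*12 = 12*Q)
(T(0) + I(2, -5))*(-124) = (12*0 + 1/(-5))*(-124) = (0 - ⅕)*(-124) = -⅕*(-124) = 124/5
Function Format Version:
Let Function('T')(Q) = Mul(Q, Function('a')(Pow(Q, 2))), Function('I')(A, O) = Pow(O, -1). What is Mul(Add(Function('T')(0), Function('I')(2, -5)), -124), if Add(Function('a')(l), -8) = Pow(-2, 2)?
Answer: Rational(124, 5) ≈ 24.800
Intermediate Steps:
Function('a')(l) = 12 (Function('a')(l) = Add(8, Pow(-2, 2)) = Add(8, 4) = 12)
Function('T')(Q) = Mul(12, Q) (Function('T')(Q) = Mul(Q, 12) = Mul(12, Q))
Mul(Add(Function('T')(0), Function('I')(2, -5)), -124) = Mul(Add(Mul(12, 0), Pow(-5, -1)), -124) = Mul(Add(0, Rational(-1, 5)), -124) = Mul(Rational(-1, 5), -124) = Rational(124, 5)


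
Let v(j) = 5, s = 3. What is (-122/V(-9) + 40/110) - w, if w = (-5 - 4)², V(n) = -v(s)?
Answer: -3093/55 ≈ -56.236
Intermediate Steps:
V(n) = -5 (V(n) = -1*5 = -5)
w = 81 (w = (-9)² = 81)
(-122/V(-9) + 40/110) - w = (-122/(-5) + 40/110) - 1*81 = (-122*(-⅕) + 40*(1/110)) - 81 = (122/5 + 4/11) - 81 = 1362/55 - 81 = -3093/55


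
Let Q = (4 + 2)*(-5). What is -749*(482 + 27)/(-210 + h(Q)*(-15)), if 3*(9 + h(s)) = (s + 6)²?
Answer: 381241/2955 ≈ 129.02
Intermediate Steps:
Q = -30 (Q = 6*(-5) = -30)
h(s) = -9 + (6 + s)²/3 (h(s) = -9 + (s + 6)²/3 = -9 + (6 + s)²/3)
-749*(482 + 27)/(-210 + h(Q)*(-15)) = -749*(482 + 27)/(-210 + (-9 + (6 - 30)²/3)*(-15)) = -381241/(-210 + (-9 + (⅓)*(-24)²)*(-15)) = -381241/(-210 + (-9 + (⅓)*576)*(-15)) = -381241/(-210 + (-9 + 192)*(-15)) = -381241/(-210 + 183*(-15)) = -381241/(-210 - 2745) = -381241/(-2955) = -381241*(-1)/2955 = -749*(-509/2955) = 381241/2955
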